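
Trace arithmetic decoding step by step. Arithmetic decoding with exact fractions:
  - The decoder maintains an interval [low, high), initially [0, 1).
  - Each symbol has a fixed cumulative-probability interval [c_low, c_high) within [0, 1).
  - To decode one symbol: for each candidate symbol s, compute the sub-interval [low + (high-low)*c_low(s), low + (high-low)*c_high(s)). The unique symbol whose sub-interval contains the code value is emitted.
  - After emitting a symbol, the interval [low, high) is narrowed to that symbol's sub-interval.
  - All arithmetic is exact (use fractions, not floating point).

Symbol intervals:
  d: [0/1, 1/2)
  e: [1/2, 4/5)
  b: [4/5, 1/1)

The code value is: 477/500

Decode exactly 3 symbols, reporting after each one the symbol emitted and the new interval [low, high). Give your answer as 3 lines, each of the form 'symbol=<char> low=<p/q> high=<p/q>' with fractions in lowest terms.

Step 1: interval [0/1, 1/1), width = 1/1 - 0/1 = 1/1
  'd': [0/1 + 1/1*0/1, 0/1 + 1/1*1/2) = [0/1, 1/2)
  'e': [0/1 + 1/1*1/2, 0/1 + 1/1*4/5) = [1/2, 4/5)
  'b': [0/1 + 1/1*4/5, 0/1 + 1/1*1/1) = [4/5, 1/1) <- contains code 477/500
  emit 'b', narrow to [4/5, 1/1)
Step 2: interval [4/5, 1/1), width = 1/1 - 4/5 = 1/5
  'd': [4/5 + 1/5*0/1, 4/5 + 1/5*1/2) = [4/5, 9/10)
  'e': [4/5 + 1/5*1/2, 4/5 + 1/5*4/5) = [9/10, 24/25) <- contains code 477/500
  'b': [4/5 + 1/5*4/5, 4/5 + 1/5*1/1) = [24/25, 1/1)
  emit 'e', narrow to [9/10, 24/25)
Step 3: interval [9/10, 24/25), width = 24/25 - 9/10 = 3/50
  'd': [9/10 + 3/50*0/1, 9/10 + 3/50*1/2) = [9/10, 93/100)
  'e': [9/10 + 3/50*1/2, 9/10 + 3/50*4/5) = [93/100, 237/250)
  'b': [9/10 + 3/50*4/5, 9/10 + 3/50*1/1) = [237/250, 24/25) <- contains code 477/500
  emit 'b', narrow to [237/250, 24/25)

Answer: symbol=b low=4/5 high=1/1
symbol=e low=9/10 high=24/25
symbol=b low=237/250 high=24/25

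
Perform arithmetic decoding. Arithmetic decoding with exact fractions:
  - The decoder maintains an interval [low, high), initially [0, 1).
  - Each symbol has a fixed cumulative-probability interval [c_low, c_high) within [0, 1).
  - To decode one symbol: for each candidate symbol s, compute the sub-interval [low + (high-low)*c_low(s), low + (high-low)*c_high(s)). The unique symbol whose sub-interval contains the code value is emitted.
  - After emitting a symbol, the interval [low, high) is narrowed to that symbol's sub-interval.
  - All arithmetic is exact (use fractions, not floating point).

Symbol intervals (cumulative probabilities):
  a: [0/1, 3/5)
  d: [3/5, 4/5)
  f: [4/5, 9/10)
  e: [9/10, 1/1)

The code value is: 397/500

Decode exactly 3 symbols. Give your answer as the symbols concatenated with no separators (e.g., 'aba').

Answer: ded

Derivation:
Step 1: interval [0/1, 1/1), width = 1/1 - 0/1 = 1/1
  'a': [0/1 + 1/1*0/1, 0/1 + 1/1*3/5) = [0/1, 3/5)
  'd': [0/1 + 1/1*3/5, 0/1 + 1/1*4/5) = [3/5, 4/5) <- contains code 397/500
  'f': [0/1 + 1/1*4/5, 0/1 + 1/1*9/10) = [4/5, 9/10)
  'e': [0/1 + 1/1*9/10, 0/1 + 1/1*1/1) = [9/10, 1/1)
  emit 'd', narrow to [3/5, 4/5)
Step 2: interval [3/5, 4/5), width = 4/5 - 3/5 = 1/5
  'a': [3/5 + 1/5*0/1, 3/5 + 1/5*3/5) = [3/5, 18/25)
  'd': [3/5 + 1/5*3/5, 3/5 + 1/5*4/5) = [18/25, 19/25)
  'f': [3/5 + 1/5*4/5, 3/5 + 1/5*9/10) = [19/25, 39/50)
  'e': [3/5 + 1/5*9/10, 3/5 + 1/5*1/1) = [39/50, 4/5) <- contains code 397/500
  emit 'e', narrow to [39/50, 4/5)
Step 3: interval [39/50, 4/5), width = 4/5 - 39/50 = 1/50
  'a': [39/50 + 1/50*0/1, 39/50 + 1/50*3/5) = [39/50, 99/125)
  'd': [39/50 + 1/50*3/5, 39/50 + 1/50*4/5) = [99/125, 199/250) <- contains code 397/500
  'f': [39/50 + 1/50*4/5, 39/50 + 1/50*9/10) = [199/250, 399/500)
  'e': [39/50 + 1/50*9/10, 39/50 + 1/50*1/1) = [399/500, 4/5)
  emit 'd', narrow to [99/125, 199/250)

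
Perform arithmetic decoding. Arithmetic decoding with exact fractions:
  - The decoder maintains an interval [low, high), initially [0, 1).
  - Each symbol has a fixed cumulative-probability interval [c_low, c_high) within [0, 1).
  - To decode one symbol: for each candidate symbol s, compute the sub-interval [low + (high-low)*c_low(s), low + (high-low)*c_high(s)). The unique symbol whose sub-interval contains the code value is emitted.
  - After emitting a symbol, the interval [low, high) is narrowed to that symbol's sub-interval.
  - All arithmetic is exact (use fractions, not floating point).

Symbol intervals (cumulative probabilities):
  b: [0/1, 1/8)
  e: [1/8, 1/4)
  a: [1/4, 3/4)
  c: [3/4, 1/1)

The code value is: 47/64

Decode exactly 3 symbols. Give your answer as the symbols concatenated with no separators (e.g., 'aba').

Step 1: interval [0/1, 1/1), width = 1/1 - 0/1 = 1/1
  'b': [0/1 + 1/1*0/1, 0/1 + 1/1*1/8) = [0/1, 1/8)
  'e': [0/1 + 1/1*1/8, 0/1 + 1/1*1/4) = [1/8, 1/4)
  'a': [0/1 + 1/1*1/4, 0/1 + 1/1*3/4) = [1/4, 3/4) <- contains code 47/64
  'c': [0/1 + 1/1*3/4, 0/1 + 1/1*1/1) = [3/4, 1/1)
  emit 'a', narrow to [1/4, 3/4)
Step 2: interval [1/4, 3/4), width = 3/4 - 1/4 = 1/2
  'b': [1/4 + 1/2*0/1, 1/4 + 1/2*1/8) = [1/4, 5/16)
  'e': [1/4 + 1/2*1/8, 1/4 + 1/2*1/4) = [5/16, 3/8)
  'a': [1/4 + 1/2*1/4, 1/4 + 1/2*3/4) = [3/8, 5/8)
  'c': [1/4 + 1/2*3/4, 1/4 + 1/2*1/1) = [5/8, 3/4) <- contains code 47/64
  emit 'c', narrow to [5/8, 3/4)
Step 3: interval [5/8, 3/4), width = 3/4 - 5/8 = 1/8
  'b': [5/8 + 1/8*0/1, 5/8 + 1/8*1/8) = [5/8, 41/64)
  'e': [5/8 + 1/8*1/8, 5/8 + 1/8*1/4) = [41/64, 21/32)
  'a': [5/8 + 1/8*1/4, 5/8 + 1/8*3/4) = [21/32, 23/32)
  'c': [5/8 + 1/8*3/4, 5/8 + 1/8*1/1) = [23/32, 3/4) <- contains code 47/64
  emit 'c', narrow to [23/32, 3/4)

Answer: acc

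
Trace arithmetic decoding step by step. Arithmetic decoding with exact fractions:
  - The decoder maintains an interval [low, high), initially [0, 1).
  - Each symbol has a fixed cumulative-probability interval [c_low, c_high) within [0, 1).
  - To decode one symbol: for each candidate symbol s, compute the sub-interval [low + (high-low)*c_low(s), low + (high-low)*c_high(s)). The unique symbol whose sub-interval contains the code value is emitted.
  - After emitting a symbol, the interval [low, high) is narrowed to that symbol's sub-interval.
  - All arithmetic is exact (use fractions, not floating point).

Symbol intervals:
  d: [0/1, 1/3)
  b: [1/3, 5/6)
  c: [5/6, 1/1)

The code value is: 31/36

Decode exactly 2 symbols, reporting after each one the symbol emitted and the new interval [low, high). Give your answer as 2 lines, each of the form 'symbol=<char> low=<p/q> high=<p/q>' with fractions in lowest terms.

Answer: symbol=c low=5/6 high=1/1
symbol=d low=5/6 high=8/9

Derivation:
Step 1: interval [0/1, 1/1), width = 1/1 - 0/1 = 1/1
  'd': [0/1 + 1/1*0/1, 0/1 + 1/1*1/3) = [0/1, 1/3)
  'b': [0/1 + 1/1*1/3, 0/1 + 1/1*5/6) = [1/3, 5/6)
  'c': [0/1 + 1/1*5/6, 0/1 + 1/1*1/1) = [5/6, 1/1) <- contains code 31/36
  emit 'c', narrow to [5/6, 1/1)
Step 2: interval [5/6, 1/1), width = 1/1 - 5/6 = 1/6
  'd': [5/6 + 1/6*0/1, 5/6 + 1/6*1/3) = [5/6, 8/9) <- contains code 31/36
  'b': [5/6 + 1/6*1/3, 5/6 + 1/6*5/6) = [8/9, 35/36)
  'c': [5/6 + 1/6*5/6, 5/6 + 1/6*1/1) = [35/36, 1/1)
  emit 'd', narrow to [5/6, 8/9)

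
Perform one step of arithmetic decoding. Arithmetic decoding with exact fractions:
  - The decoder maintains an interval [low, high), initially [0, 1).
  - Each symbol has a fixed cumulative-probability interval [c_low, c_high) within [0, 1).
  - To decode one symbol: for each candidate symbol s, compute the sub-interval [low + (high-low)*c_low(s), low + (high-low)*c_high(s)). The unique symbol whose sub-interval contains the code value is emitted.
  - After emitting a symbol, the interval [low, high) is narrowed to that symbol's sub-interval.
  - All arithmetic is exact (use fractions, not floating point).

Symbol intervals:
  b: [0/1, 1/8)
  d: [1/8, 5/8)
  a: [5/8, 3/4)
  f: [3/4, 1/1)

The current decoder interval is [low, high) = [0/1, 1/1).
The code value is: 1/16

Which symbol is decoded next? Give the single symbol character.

Interval width = high − low = 1/1 − 0/1 = 1/1
Scaled code = (code − low) / width = (1/16 − 0/1) / 1/1 = 1/16
  b: [0/1, 1/8) ← scaled code falls here ✓
  d: [1/8, 5/8) 
  a: [5/8, 3/4) 
  f: [3/4, 1/1) 

Answer: b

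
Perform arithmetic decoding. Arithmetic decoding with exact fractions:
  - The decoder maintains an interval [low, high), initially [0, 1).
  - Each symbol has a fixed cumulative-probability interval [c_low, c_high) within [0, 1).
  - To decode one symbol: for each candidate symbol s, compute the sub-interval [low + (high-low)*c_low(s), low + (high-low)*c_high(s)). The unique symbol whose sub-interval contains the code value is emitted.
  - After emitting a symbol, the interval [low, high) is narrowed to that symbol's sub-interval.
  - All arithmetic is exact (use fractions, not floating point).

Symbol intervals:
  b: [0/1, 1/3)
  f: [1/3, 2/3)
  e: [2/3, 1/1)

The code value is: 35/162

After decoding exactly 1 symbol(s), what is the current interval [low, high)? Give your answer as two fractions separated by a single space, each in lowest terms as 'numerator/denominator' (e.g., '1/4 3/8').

Step 1: interval [0/1, 1/1), width = 1/1 - 0/1 = 1/1
  'b': [0/1 + 1/1*0/1, 0/1 + 1/1*1/3) = [0/1, 1/3) <- contains code 35/162
  'f': [0/1 + 1/1*1/3, 0/1 + 1/1*2/3) = [1/3, 2/3)
  'e': [0/1 + 1/1*2/3, 0/1 + 1/1*1/1) = [2/3, 1/1)
  emit 'b', narrow to [0/1, 1/3)

Answer: 0/1 1/3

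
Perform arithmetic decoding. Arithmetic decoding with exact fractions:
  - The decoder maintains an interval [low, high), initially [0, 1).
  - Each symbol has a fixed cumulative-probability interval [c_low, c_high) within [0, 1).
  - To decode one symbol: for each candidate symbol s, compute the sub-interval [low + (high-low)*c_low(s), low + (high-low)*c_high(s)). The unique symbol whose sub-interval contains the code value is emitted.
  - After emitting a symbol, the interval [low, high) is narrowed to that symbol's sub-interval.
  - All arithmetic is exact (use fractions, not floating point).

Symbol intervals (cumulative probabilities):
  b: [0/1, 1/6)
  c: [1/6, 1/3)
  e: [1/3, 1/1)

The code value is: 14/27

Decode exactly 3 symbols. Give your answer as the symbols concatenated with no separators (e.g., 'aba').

Answer: ece

Derivation:
Step 1: interval [0/1, 1/1), width = 1/1 - 0/1 = 1/1
  'b': [0/1 + 1/1*0/1, 0/1 + 1/1*1/6) = [0/1, 1/6)
  'c': [0/1 + 1/1*1/6, 0/1 + 1/1*1/3) = [1/6, 1/3)
  'e': [0/1 + 1/1*1/3, 0/1 + 1/1*1/1) = [1/3, 1/1) <- contains code 14/27
  emit 'e', narrow to [1/3, 1/1)
Step 2: interval [1/3, 1/1), width = 1/1 - 1/3 = 2/3
  'b': [1/3 + 2/3*0/1, 1/3 + 2/3*1/6) = [1/3, 4/9)
  'c': [1/3 + 2/3*1/6, 1/3 + 2/3*1/3) = [4/9, 5/9) <- contains code 14/27
  'e': [1/3 + 2/3*1/3, 1/3 + 2/3*1/1) = [5/9, 1/1)
  emit 'c', narrow to [4/9, 5/9)
Step 3: interval [4/9, 5/9), width = 5/9 - 4/9 = 1/9
  'b': [4/9 + 1/9*0/1, 4/9 + 1/9*1/6) = [4/9, 25/54)
  'c': [4/9 + 1/9*1/6, 4/9 + 1/9*1/3) = [25/54, 13/27)
  'e': [4/9 + 1/9*1/3, 4/9 + 1/9*1/1) = [13/27, 5/9) <- contains code 14/27
  emit 'e', narrow to [13/27, 5/9)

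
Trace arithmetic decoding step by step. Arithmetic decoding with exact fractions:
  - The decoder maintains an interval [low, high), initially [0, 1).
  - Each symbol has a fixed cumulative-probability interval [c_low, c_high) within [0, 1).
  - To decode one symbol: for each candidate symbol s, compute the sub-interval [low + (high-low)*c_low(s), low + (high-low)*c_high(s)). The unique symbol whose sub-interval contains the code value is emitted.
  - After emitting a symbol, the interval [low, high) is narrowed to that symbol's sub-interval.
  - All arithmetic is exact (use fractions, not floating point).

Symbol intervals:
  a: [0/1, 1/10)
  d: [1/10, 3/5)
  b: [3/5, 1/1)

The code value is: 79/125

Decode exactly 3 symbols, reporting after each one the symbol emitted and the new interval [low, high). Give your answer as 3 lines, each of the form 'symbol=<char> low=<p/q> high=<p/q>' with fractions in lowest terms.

Step 1: interval [0/1, 1/1), width = 1/1 - 0/1 = 1/1
  'a': [0/1 + 1/1*0/1, 0/1 + 1/1*1/10) = [0/1, 1/10)
  'd': [0/1 + 1/1*1/10, 0/1 + 1/1*3/5) = [1/10, 3/5)
  'b': [0/1 + 1/1*3/5, 0/1 + 1/1*1/1) = [3/5, 1/1) <- contains code 79/125
  emit 'b', narrow to [3/5, 1/1)
Step 2: interval [3/5, 1/1), width = 1/1 - 3/5 = 2/5
  'a': [3/5 + 2/5*0/1, 3/5 + 2/5*1/10) = [3/5, 16/25) <- contains code 79/125
  'd': [3/5 + 2/5*1/10, 3/5 + 2/5*3/5) = [16/25, 21/25)
  'b': [3/5 + 2/5*3/5, 3/5 + 2/5*1/1) = [21/25, 1/1)
  emit 'a', narrow to [3/5, 16/25)
Step 3: interval [3/5, 16/25), width = 16/25 - 3/5 = 1/25
  'a': [3/5 + 1/25*0/1, 3/5 + 1/25*1/10) = [3/5, 151/250)
  'd': [3/5 + 1/25*1/10, 3/5 + 1/25*3/5) = [151/250, 78/125)
  'b': [3/5 + 1/25*3/5, 3/5 + 1/25*1/1) = [78/125, 16/25) <- contains code 79/125
  emit 'b', narrow to [78/125, 16/25)

Answer: symbol=b low=3/5 high=1/1
symbol=a low=3/5 high=16/25
symbol=b low=78/125 high=16/25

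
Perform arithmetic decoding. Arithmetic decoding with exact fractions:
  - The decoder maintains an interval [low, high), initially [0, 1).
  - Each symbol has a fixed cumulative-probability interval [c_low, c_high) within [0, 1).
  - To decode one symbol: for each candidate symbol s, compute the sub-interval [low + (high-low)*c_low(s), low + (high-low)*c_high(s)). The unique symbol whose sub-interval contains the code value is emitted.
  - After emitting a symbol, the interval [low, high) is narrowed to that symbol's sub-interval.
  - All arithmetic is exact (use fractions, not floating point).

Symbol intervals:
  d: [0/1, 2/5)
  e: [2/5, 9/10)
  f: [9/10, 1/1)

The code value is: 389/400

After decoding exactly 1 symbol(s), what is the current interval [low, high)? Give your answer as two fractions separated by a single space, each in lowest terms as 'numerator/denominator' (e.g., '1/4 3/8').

Step 1: interval [0/1, 1/1), width = 1/1 - 0/1 = 1/1
  'd': [0/1 + 1/1*0/1, 0/1 + 1/1*2/5) = [0/1, 2/5)
  'e': [0/1 + 1/1*2/5, 0/1 + 1/1*9/10) = [2/5, 9/10)
  'f': [0/1 + 1/1*9/10, 0/1 + 1/1*1/1) = [9/10, 1/1) <- contains code 389/400
  emit 'f', narrow to [9/10, 1/1)

Answer: 9/10 1/1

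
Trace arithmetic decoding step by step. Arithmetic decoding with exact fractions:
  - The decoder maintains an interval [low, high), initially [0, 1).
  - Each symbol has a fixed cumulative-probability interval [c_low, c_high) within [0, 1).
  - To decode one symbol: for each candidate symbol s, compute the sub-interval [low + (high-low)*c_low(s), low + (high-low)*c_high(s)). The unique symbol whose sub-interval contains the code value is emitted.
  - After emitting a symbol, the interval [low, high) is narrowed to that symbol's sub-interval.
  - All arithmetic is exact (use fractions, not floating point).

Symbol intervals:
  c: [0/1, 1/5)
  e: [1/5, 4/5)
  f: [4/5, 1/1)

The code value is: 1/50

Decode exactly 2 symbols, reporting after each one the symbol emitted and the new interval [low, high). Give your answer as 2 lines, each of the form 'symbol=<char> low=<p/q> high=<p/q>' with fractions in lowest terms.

Answer: symbol=c low=0/1 high=1/5
symbol=c low=0/1 high=1/25

Derivation:
Step 1: interval [0/1, 1/1), width = 1/1 - 0/1 = 1/1
  'c': [0/1 + 1/1*0/1, 0/1 + 1/1*1/5) = [0/1, 1/5) <- contains code 1/50
  'e': [0/1 + 1/1*1/5, 0/1 + 1/1*4/5) = [1/5, 4/5)
  'f': [0/1 + 1/1*4/5, 0/1 + 1/1*1/1) = [4/5, 1/1)
  emit 'c', narrow to [0/1, 1/5)
Step 2: interval [0/1, 1/5), width = 1/5 - 0/1 = 1/5
  'c': [0/1 + 1/5*0/1, 0/1 + 1/5*1/5) = [0/1, 1/25) <- contains code 1/50
  'e': [0/1 + 1/5*1/5, 0/1 + 1/5*4/5) = [1/25, 4/25)
  'f': [0/1 + 1/5*4/5, 0/1 + 1/5*1/1) = [4/25, 1/5)
  emit 'c', narrow to [0/1, 1/25)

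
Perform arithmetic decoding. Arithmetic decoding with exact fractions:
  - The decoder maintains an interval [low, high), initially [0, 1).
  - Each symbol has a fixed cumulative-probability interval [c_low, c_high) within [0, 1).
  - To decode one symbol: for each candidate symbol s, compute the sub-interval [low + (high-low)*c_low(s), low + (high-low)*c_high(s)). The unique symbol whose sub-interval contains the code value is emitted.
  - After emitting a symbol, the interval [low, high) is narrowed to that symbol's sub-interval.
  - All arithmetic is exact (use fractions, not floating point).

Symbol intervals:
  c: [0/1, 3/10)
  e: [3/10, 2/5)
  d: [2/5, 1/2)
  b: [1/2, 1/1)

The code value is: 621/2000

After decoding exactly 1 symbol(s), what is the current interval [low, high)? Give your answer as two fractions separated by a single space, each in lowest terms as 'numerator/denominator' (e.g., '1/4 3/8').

Answer: 3/10 2/5

Derivation:
Step 1: interval [0/1, 1/1), width = 1/1 - 0/1 = 1/1
  'c': [0/1 + 1/1*0/1, 0/1 + 1/1*3/10) = [0/1, 3/10)
  'e': [0/1 + 1/1*3/10, 0/1 + 1/1*2/5) = [3/10, 2/5) <- contains code 621/2000
  'd': [0/1 + 1/1*2/5, 0/1 + 1/1*1/2) = [2/5, 1/2)
  'b': [0/1 + 1/1*1/2, 0/1 + 1/1*1/1) = [1/2, 1/1)
  emit 'e', narrow to [3/10, 2/5)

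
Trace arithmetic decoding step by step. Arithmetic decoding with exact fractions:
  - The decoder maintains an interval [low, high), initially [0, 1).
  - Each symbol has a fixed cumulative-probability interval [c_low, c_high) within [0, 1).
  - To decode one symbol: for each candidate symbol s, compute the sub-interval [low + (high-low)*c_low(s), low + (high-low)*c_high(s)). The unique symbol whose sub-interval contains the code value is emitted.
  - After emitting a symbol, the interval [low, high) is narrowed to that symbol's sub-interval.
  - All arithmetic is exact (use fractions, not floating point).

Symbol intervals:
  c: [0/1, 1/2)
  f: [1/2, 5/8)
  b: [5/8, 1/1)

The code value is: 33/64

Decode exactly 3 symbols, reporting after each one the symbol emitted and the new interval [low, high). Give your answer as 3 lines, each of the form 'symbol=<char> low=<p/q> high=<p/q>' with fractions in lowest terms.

Step 1: interval [0/1, 1/1), width = 1/1 - 0/1 = 1/1
  'c': [0/1 + 1/1*0/1, 0/1 + 1/1*1/2) = [0/1, 1/2)
  'f': [0/1 + 1/1*1/2, 0/1 + 1/1*5/8) = [1/2, 5/8) <- contains code 33/64
  'b': [0/1 + 1/1*5/8, 0/1 + 1/1*1/1) = [5/8, 1/1)
  emit 'f', narrow to [1/2, 5/8)
Step 2: interval [1/2, 5/8), width = 5/8 - 1/2 = 1/8
  'c': [1/2 + 1/8*0/1, 1/2 + 1/8*1/2) = [1/2, 9/16) <- contains code 33/64
  'f': [1/2 + 1/8*1/2, 1/2 + 1/8*5/8) = [9/16, 37/64)
  'b': [1/2 + 1/8*5/8, 1/2 + 1/8*1/1) = [37/64, 5/8)
  emit 'c', narrow to [1/2, 9/16)
Step 3: interval [1/2, 9/16), width = 9/16 - 1/2 = 1/16
  'c': [1/2 + 1/16*0/1, 1/2 + 1/16*1/2) = [1/2, 17/32) <- contains code 33/64
  'f': [1/2 + 1/16*1/2, 1/2 + 1/16*5/8) = [17/32, 69/128)
  'b': [1/2 + 1/16*5/8, 1/2 + 1/16*1/1) = [69/128, 9/16)
  emit 'c', narrow to [1/2, 17/32)

Answer: symbol=f low=1/2 high=5/8
symbol=c low=1/2 high=9/16
symbol=c low=1/2 high=17/32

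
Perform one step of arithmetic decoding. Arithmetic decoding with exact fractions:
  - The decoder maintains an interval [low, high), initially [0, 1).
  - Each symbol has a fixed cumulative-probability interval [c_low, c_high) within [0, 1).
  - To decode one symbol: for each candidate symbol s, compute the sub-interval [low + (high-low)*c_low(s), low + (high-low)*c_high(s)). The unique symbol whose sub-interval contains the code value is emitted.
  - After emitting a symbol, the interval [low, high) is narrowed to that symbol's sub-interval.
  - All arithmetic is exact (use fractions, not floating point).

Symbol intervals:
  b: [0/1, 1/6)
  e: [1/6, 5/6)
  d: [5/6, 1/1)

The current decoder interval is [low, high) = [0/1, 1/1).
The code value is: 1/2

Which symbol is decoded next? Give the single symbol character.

Answer: e

Derivation:
Interval width = high − low = 1/1 − 0/1 = 1/1
Scaled code = (code − low) / width = (1/2 − 0/1) / 1/1 = 1/2
  b: [0/1, 1/6) 
  e: [1/6, 5/6) ← scaled code falls here ✓
  d: [5/6, 1/1) 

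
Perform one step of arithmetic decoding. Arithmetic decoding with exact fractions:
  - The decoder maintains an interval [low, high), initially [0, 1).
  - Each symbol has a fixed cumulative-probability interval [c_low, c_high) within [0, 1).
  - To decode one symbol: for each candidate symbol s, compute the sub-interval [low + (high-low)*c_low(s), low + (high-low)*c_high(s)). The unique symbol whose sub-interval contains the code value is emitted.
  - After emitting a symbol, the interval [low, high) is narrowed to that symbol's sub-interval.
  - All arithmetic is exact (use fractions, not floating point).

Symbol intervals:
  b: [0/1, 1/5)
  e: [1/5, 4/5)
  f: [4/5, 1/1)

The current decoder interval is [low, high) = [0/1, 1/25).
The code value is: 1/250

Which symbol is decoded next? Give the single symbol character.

Interval width = high − low = 1/25 − 0/1 = 1/25
Scaled code = (code − low) / width = (1/250 − 0/1) / 1/25 = 1/10
  b: [0/1, 1/5) ← scaled code falls here ✓
  e: [1/5, 4/5) 
  f: [4/5, 1/1) 

Answer: b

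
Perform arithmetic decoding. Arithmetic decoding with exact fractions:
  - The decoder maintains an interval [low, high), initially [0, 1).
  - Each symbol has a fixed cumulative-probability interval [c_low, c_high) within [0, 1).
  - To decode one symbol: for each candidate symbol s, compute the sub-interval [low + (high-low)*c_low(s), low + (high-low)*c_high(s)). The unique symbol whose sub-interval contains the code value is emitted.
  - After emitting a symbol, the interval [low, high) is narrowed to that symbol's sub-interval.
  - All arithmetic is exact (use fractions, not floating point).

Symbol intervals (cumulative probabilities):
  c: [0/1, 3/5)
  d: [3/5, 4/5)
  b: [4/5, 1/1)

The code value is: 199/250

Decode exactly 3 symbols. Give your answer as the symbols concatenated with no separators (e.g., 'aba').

Answer: dbb

Derivation:
Step 1: interval [0/1, 1/1), width = 1/1 - 0/1 = 1/1
  'c': [0/1 + 1/1*0/1, 0/1 + 1/1*3/5) = [0/1, 3/5)
  'd': [0/1 + 1/1*3/5, 0/1 + 1/1*4/5) = [3/5, 4/5) <- contains code 199/250
  'b': [0/1 + 1/1*4/5, 0/1 + 1/1*1/1) = [4/5, 1/1)
  emit 'd', narrow to [3/5, 4/5)
Step 2: interval [3/5, 4/5), width = 4/5 - 3/5 = 1/5
  'c': [3/5 + 1/5*0/1, 3/5 + 1/5*3/5) = [3/5, 18/25)
  'd': [3/5 + 1/5*3/5, 3/5 + 1/5*4/5) = [18/25, 19/25)
  'b': [3/5 + 1/5*4/5, 3/5 + 1/5*1/1) = [19/25, 4/5) <- contains code 199/250
  emit 'b', narrow to [19/25, 4/5)
Step 3: interval [19/25, 4/5), width = 4/5 - 19/25 = 1/25
  'c': [19/25 + 1/25*0/1, 19/25 + 1/25*3/5) = [19/25, 98/125)
  'd': [19/25 + 1/25*3/5, 19/25 + 1/25*4/5) = [98/125, 99/125)
  'b': [19/25 + 1/25*4/5, 19/25 + 1/25*1/1) = [99/125, 4/5) <- contains code 199/250
  emit 'b', narrow to [99/125, 4/5)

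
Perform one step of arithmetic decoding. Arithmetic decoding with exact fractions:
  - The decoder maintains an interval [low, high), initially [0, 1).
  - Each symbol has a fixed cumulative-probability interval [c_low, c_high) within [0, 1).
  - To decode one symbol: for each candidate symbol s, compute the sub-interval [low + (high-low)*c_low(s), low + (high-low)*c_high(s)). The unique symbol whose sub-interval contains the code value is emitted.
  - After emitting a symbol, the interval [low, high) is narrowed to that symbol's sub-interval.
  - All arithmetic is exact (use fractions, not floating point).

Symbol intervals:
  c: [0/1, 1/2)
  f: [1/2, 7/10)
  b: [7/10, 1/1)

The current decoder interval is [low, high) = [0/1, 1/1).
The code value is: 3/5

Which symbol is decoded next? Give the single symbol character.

Interval width = high − low = 1/1 − 0/1 = 1/1
Scaled code = (code − low) / width = (3/5 − 0/1) / 1/1 = 3/5
  c: [0/1, 1/2) 
  f: [1/2, 7/10) ← scaled code falls here ✓
  b: [7/10, 1/1) 

Answer: f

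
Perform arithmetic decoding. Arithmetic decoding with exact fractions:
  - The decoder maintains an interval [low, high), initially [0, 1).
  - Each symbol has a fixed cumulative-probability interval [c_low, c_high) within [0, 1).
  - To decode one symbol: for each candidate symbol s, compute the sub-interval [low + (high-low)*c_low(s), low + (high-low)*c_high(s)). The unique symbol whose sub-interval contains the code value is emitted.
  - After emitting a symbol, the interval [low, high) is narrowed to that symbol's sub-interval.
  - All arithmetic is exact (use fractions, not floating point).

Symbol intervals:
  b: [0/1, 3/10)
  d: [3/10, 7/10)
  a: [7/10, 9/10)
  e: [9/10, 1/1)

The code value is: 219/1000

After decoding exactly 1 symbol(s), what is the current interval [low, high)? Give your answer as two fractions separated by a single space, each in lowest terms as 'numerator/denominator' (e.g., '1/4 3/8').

Step 1: interval [0/1, 1/1), width = 1/1 - 0/1 = 1/1
  'b': [0/1 + 1/1*0/1, 0/1 + 1/1*3/10) = [0/1, 3/10) <- contains code 219/1000
  'd': [0/1 + 1/1*3/10, 0/1 + 1/1*7/10) = [3/10, 7/10)
  'a': [0/1 + 1/1*7/10, 0/1 + 1/1*9/10) = [7/10, 9/10)
  'e': [0/1 + 1/1*9/10, 0/1 + 1/1*1/1) = [9/10, 1/1)
  emit 'b', narrow to [0/1, 3/10)

Answer: 0/1 3/10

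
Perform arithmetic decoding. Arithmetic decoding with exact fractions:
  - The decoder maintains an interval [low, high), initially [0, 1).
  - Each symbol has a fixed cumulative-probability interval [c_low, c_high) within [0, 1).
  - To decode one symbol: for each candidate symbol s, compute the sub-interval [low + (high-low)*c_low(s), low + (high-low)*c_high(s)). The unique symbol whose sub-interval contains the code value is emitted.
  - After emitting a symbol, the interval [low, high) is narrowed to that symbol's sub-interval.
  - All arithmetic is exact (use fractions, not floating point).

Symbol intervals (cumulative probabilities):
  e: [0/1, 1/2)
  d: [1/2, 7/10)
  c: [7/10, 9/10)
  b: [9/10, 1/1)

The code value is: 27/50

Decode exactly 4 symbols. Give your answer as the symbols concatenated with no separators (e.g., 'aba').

Answer: deec

Derivation:
Step 1: interval [0/1, 1/1), width = 1/1 - 0/1 = 1/1
  'e': [0/1 + 1/1*0/1, 0/1 + 1/1*1/2) = [0/1, 1/2)
  'd': [0/1 + 1/1*1/2, 0/1 + 1/1*7/10) = [1/2, 7/10) <- contains code 27/50
  'c': [0/1 + 1/1*7/10, 0/1 + 1/1*9/10) = [7/10, 9/10)
  'b': [0/1 + 1/1*9/10, 0/1 + 1/1*1/1) = [9/10, 1/1)
  emit 'd', narrow to [1/2, 7/10)
Step 2: interval [1/2, 7/10), width = 7/10 - 1/2 = 1/5
  'e': [1/2 + 1/5*0/1, 1/2 + 1/5*1/2) = [1/2, 3/5) <- contains code 27/50
  'd': [1/2 + 1/5*1/2, 1/2 + 1/5*7/10) = [3/5, 16/25)
  'c': [1/2 + 1/5*7/10, 1/2 + 1/5*9/10) = [16/25, 17/25)
  'b': [1/2 + 1/5*9/10, 1/2 + 1/5*1/1) = [17/25, 7/10)
  emit 'e', narrow to [1/2, 3/5)
Step 3: interval [1/2, 3/5), width = 3/5 - 1/2 = 1/10
  'e': [1/2 + 1/10*0/1, 1/2 + 1/10*1/2) = [1/2, 11/20) <- contains code 27/50
  'd': [1/2 + 1/10*1/2, 1/2 + 1/10*7/10) = [11/20, 57/100)
  'c': [1/2 + 1/10*7/10, 1/2 + 1/10*9/10) = [57/100, 59/100)
  'b': [1/2 + 1/10*9/10, 1/2 + 1/10*1/1) = [59/100, 3/5)
  emit 'e', narrow to [1/2, 11/20)
Step 4: interval [1/2, 11/20), width = 11/20 - 1/2 = 1/20
  'e': [1/2 + 1/20*0/1, 1/2 + 1/20*1/2) = [1/2, 21/40)
  'd': [1/2 + 1/20*1/2, 1/2 + 1/20*7/10) = [21/40, 107/200)
  'c': [1/2 + 1/20*7/10, 1/2 + 1/20*9/10) = [107/200, 109/200) <- contains code 27/50
  'b': [1/2 + 1/20*9/10, 1/2 + 1/20*1/1) = [109/200, 11/20)
  emit 'c', narrow to [107/200, 109/200)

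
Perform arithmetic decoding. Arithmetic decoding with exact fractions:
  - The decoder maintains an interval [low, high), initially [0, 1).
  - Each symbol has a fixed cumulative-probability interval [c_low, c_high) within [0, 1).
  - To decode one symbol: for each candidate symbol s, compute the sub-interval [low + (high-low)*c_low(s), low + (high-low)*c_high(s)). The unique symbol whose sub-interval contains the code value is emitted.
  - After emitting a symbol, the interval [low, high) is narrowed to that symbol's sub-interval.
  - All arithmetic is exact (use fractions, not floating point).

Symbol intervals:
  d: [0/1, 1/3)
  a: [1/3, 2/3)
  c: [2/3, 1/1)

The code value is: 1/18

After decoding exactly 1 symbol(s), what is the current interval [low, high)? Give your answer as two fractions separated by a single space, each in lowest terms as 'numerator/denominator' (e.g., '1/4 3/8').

Answer: 0/1 1/3

Derivation:
Step 1: interval [0/1, 1/1), width = 1/1 - 0/1 = 1/1
  'd': [0/1 + 1/1*0/1, 0/1 + 1/1*1/3) = [0/1, 1/3) <- contains code 1/18
  'a': [0/1 + 1/1*1/3, 0/1 + 1/1*2/3) = [1/3, 2/3)
  'c': [0/1 + 1/1*2/3, 0/1 + 1/1*1/1) = [2/3, 1/1)
  emit 'd', narrow to [0/1, 1/3)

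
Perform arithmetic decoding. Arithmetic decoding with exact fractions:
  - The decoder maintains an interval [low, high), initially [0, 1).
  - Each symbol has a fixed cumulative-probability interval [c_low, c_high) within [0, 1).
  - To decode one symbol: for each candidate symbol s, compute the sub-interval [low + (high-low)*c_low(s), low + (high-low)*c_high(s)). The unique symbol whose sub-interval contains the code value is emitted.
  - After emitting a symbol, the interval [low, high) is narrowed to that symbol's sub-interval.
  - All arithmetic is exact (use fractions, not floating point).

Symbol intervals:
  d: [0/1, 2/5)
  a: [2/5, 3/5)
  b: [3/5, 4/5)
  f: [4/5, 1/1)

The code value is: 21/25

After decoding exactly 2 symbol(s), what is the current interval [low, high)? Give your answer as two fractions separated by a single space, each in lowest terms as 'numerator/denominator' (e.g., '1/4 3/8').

Step 1: interval [0/1, 1/1), width = 1/1 - 0/1 = 1/1
  'd': [0/1 + 1/1*0/1, 0/1 + 1/1*2/5) = [0/1, 2/5)
  'a': [0/1 + 1/1*2/5, 0/1 + 1/1*3/5) = [2/5, 3/5)
  'b': [0/1 + 1/1*3/5, 0/1 + 1/1*4/5) = [3/5, 4/5)
  'f': [0/1 + 1/1*4/5, 0/1 + 1/1*1/1) = [4/5, 1/1) <- contains code 21/25
  emit 'f', narrow to [4/5, 1/1)
Step 2: interval [4/5, 1/1), width = 1/1 - 4/5 = 1/5
  'd': [4/5 + 1/5*0/1, 4/5 + 1/5*2/5) = [4/5, 22/25) <- contains code 21/25
  'a': [4/5 + 1/5*2/5, 4/5 + 1/5*3/5) = [22/25, 23/25)
  'b': [4/5 + 1/5*3/5, 4/5 + 1/5*4/5) = [23/25, 24/25)
  'f': [4/5 + 1/5*4/5, 4/5 + 1/5*1/1) = [24/25, 1/1)
  emit 'd', narrow to [4/5, 22/25)

Answer: 4/5 22/25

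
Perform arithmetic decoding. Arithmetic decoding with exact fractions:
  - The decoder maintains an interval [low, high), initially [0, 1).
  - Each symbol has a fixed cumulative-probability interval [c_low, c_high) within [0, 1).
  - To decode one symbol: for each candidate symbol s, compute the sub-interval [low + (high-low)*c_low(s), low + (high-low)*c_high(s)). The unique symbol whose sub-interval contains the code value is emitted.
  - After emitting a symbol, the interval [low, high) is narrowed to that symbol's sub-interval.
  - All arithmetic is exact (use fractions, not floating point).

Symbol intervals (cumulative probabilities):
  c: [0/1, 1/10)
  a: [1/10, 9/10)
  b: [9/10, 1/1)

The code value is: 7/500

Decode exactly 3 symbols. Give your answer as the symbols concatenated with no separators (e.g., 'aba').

Step 1: interval [0/1, 1/1), width = 1/1 - 0/1 = 1/1
  'c': [0/1 + 1/1*0/1, 0/1 + 1/1*1/10) = [0/1, 1/10) <- contains code 7/500
  'a': [0/1 + 1/1*1/10, 0/1 + 1/1*9/10) = [1/10, 9/10)
  'b': [0/1 + 1/1*9/10, 0/1 + 1/1*1/1) = [9/10, 1/1)
  emit 'c', narrow to [0/1, 1/10)
Step 2: interval [0/1, 1/10), width = 1/10 - 0/1 = 1/10
  'c': [0/1 + 1/10*0/1, 0/1 + 1/10*1/10) = [0/1, 1/100)
  'a': [0/1 + 1/10*1/10, 0/1 + 1/10*9/10) = [1/100, 9/100) <- contains code 7/500
  'b': [0/1 + 1/10*9/10, 0/1 + 1/10*1/1) = [9/100, 1/10)
  emit 'a', narrow to [1/100, 9/100)
Step 3: interval [1/100, 9/100), width = 9/100 - 1/100 = 2/25
  'c': [1/100 + 2/25*0/1, 1/100 + 2/25*1/10) = [1/100, 9/500) <- contains code 7/500
  'a': [1/100 + 2/25*1/10, 1/100 + 2/25*9/10) = [9/500, 41/500)
  'b': [1/100 + 2/25*9/10, 1/100 + 2/25*1/1) = [41/500, 9/100)
  emit 'c', narrow to [1/100, 9/500)

Answer: cac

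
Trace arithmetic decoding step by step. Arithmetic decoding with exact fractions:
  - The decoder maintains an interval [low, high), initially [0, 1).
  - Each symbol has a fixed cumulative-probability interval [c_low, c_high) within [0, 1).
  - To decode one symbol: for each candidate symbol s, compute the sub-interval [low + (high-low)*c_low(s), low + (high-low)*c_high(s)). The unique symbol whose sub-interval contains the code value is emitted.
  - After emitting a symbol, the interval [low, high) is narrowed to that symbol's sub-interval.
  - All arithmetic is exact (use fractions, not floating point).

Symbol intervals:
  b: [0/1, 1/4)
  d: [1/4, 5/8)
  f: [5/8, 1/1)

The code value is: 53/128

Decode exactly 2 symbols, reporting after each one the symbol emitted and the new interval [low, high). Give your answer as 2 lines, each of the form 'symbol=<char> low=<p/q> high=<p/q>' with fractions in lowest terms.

Answer: symbol=d low=1/4 high=5/8
symbol=d low=11/32 high=31/64

Derivation:
Step 1: interval [0/1, 1/1), width = 1/1 - 0/1 = 1/1
  'b': [0/1 + 1/1*0/1, 0/1 + 1/1*1/4) = [0/1, 1/4)
  'd': [0/1 + 1/1*1/4, 0/1 + 1/1*5/8) = [1/4, 5/8) <- contains code 53/128
  'f': [0/1 + 1/1*5/8, 0/1 + 1/1*1/1) = [5/8, 1/1)
  emit 'd', narrow to [1/4, 5/8)
Step 2: interval [1/4, 5/8), width = 5/8 - 1/4 = 3/8
  'b': [1/4 + 3/8*0/1, 1/4 + 3/8*1/4) = [1/4, 11/32)
  'd': [1/4 + 3/8*1/4, 1/4 + 3/8*5/8) = [11/32, 31/64) <- contains code 53/128
  'f': [1/4 + 3/8*5/8, 1/4 + 3/8*1/1) = [31/64, 5/8)
  emit 'd', narrow to [11/32, 31/64)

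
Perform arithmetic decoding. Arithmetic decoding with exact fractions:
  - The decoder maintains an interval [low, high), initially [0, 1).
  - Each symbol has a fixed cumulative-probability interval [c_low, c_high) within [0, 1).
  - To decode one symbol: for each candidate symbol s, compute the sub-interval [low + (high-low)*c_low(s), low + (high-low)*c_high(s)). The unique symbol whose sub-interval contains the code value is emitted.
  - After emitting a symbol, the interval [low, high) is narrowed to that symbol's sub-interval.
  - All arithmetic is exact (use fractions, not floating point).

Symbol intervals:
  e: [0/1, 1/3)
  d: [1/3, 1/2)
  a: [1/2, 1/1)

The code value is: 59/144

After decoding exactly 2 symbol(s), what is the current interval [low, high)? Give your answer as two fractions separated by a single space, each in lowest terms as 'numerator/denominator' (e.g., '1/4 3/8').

Answer: 7/18 5/12

Derivation:
Step 1: interval [0/1, 1/1), width = 1/1 - 0/1 = 1/1
  'e': [0/1 + 1/1*0/1, 0/1 + 1/1*1/3) = [0/1, 1/3)
  'd': [0/1 + 1/1*1/3, 0/1 + 1/1*1/2) = [1/3, 1/2) <- contains code 59/144
  'a': [0/1 + 1/1*1/2, 0/1 + 1/1*1/1) = [1/2, 1/1)
  emit 'd', narrow to [1/3, 1/2)
Step 2: interval [1/3, 1/2), width = 1/2 - 1/3 = 1/6
  'e': [1/3 + 1/6*0/1, 1/3 + 1/6*1/3) = [1/3, 7/18)
  'd': [1/3 + 1/6*1/3, 1/3 + 1/6*1/2) = [7/18, 5/12) <- contains code 59/144
  'a': [1/3 + 1/6*1/2, 1/3 + 1/6*1/1) = [5/12, 1/2)
  emit 'd', narrow to [7/18, 5/12)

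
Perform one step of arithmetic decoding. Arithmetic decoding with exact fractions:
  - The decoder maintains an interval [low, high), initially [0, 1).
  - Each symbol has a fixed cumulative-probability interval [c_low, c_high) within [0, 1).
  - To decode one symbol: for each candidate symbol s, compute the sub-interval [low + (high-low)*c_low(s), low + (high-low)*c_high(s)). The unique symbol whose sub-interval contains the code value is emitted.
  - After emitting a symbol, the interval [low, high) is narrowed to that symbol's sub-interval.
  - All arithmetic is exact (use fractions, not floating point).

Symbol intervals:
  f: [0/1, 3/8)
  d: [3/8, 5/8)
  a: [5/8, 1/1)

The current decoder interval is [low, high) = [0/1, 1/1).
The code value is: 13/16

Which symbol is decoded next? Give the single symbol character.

Interval width = high − low = 1/1 − 0/1 = 1/1
Scaled code = (code − low) / width = (13/16 − 0/1) / 1/1 = 13/16
  f: [0/1, 3/8) 
  d: [3/8, 5/8) 
  a: [5/8, 1/1) ← scaled code falls here ✓

Answer: a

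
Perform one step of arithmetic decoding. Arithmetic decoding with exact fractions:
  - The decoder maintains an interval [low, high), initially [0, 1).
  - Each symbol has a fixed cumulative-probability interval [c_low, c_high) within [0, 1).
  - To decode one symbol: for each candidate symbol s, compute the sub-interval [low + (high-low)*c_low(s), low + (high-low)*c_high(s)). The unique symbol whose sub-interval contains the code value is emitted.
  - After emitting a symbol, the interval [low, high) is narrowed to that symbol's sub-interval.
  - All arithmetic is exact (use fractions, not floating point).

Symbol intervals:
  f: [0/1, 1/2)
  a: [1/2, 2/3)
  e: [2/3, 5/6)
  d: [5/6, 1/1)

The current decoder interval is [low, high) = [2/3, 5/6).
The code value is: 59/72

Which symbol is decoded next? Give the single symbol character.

Interval width = high − low = 5/6 − 2/3 = 1/6
Scaled code = (code − low) / width = (59/72 − 2/3) / 1/6 = 11/12
  f: [0/1, 1/2) 
  a: [1/2, 2/3) 
  e: [2/3, 5/6) 
  d: [5/6, 1/1) ← scaled code falls here ✓

Answer: d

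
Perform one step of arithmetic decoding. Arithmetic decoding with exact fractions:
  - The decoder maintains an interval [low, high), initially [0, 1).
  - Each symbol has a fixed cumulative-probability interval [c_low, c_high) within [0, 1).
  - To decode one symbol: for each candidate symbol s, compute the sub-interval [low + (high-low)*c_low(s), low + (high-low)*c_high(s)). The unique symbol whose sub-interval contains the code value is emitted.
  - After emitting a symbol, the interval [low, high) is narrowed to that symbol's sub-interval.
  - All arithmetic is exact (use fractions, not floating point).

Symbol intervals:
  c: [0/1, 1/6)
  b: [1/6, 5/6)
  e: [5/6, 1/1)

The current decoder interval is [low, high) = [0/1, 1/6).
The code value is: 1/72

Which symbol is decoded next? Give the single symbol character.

Answer: c

Derivation:
Interval width = high − low = 1/6 − 0/1 = 1/6
Scaled code = (code − low) / width = (1/72 − 0/1) / 1/6 = 1/12
  c: [0/1, 1/6) ← scaled code falls here ✓
  b: [1/6, 5/6) 
  e: [5/6, 1/1) 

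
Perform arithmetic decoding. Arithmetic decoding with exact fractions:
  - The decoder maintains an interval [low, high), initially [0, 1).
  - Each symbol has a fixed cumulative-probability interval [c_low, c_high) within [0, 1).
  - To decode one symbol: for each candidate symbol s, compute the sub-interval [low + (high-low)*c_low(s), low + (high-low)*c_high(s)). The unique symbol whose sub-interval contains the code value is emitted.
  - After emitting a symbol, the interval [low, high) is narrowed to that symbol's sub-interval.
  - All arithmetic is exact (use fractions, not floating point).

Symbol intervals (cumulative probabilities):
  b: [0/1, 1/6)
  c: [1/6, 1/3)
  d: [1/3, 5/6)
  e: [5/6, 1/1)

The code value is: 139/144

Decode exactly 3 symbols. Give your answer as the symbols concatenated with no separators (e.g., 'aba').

Step 1: interval [0/1, 1/1), width = 1/1 - 0/1 = 1/1
  'b': [0/1 + 1/1*0/1, 0/1 + 1/1*1/6) = [0/1, 1/6)
  'c': [0/1 + 1/1*1/6, 0/1 + 1/1*1/3) = [1/6, 1/3)
  'd': [0/1 + 1/1*1/3, 0/1 + 1/1*5/6) = [1/3, 5/6)
  'e': [0/1 + 1/1*5/6, 0/1 + 1/1*1/1) = [5/6, 1/1) <- contains code 139/144
  emit 'e', narrow to [5/6, 1/1)
Step 2: interval [5/6, 1/1), width = 1/1 - 5/6 = 1/6
  'b': [5/6 + 1/6*0/1, 5/6 + 1/6*1/6) = [5/6, 31/36)
  'c': [5/6 + 1/6*1/6, 5/6 + 1/6*1/3) = [31/36, 8/9)
  'd': [5/6 + 1/6*1/3, 5/6 + 1/6*5/6) = [8/9, 35/36) <- contains code 139/144
  'e': [5/6 + 1/6*5/6, 5/6 + 1/6*1/1) = [35/36, 1/1)
  emit 'd', narrow to [8/9, 35/36)
Step 3: interval [8/9, 35/36), width = 35/36 - 8/9 = 1/12
  'b': [8/9 + 1/12*0/1, 8/9 + 1/12*1/6) = [8/9, 65/72)
  'c': [8/9 + 1/12*1/6, 8/9 + 1/12*1/3) = [65/72, 11/12)
  'd': [8/9 + 1/12*1/3, 8/9 + 1/12*5/6) = [11/12, 23/24)
  'e': [8/9 + 1/12*5/6, 8/9 + 1/12*1/1) = [23/24, 35/36) <- contains code 139/144
  emit 'e', narrow to [23/24, 35/36)

Answer: ede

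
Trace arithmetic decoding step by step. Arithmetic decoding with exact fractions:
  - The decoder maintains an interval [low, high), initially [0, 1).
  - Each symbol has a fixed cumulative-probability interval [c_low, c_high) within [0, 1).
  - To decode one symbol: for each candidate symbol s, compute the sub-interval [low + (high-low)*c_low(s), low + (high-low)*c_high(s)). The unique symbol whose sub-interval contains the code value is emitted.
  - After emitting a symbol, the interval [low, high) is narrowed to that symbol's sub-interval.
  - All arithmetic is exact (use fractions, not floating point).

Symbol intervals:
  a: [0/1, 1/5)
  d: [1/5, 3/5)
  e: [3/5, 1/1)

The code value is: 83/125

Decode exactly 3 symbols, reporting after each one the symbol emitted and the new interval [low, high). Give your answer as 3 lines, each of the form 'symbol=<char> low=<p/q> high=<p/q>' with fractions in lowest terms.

Step 1: interval [0/1, 1/1), width = 1/1 - 0/1 = 1/1
  'a': [0/1 + 1/1*0/1, 0/1 + 1/1*1/5) = [0/1, 1/5)
  'd': [0/1 + 1/1*1/5, 0/1 + 1/1*3/5) = [1/5, 3/5)
  'e': [0/1 + 1/1*3/5, 0/1 + 1/1*1/1) = [3/5, 1/1) <- contains code 83/125
  emit 'e', narrow to [3/5, 1/1)
Step 2: interval [3/5, 1/1), width = 1/1 - 3/5 = 2/5
  'a': [3/5 + 2/5*0/1, 3/5 + 2/5*1/5) = [3/5, 17/25) <- contains code 83/125
  'd': [3/5 + 2/5*1/5, 3/5 + 2/5*3/5) = [17/25, 21/25)
  'e': [3/5 + 2/5*3/5, 3/5 + 2/5*1/1) = [21/25, 1/1)
  emit 'a', narrow to [3/5, 17/25)
Step 3: interval [3/5, 17/25), width = 17/25 - 3/5 = 2/25
  'a': [3/5 + 2/25*0/1, 3/5 + 2/25*1/5) = [3/5, 77/125)
  'd': [3/5 + 2/25*1/5, 3/5 + 2/25*3/5) = [77/125, 81/125)
  'e': [3/5 + 2/25*3/5, 3/5 + 2/25*1/1) = [81/125, 17/25) <- contains code 83/125
  emit 'e', narrow to [81/125, 17/25)

Answer: symbol=e low=3/5 high=1/1
symbol=a low=3/5 high=17/25
symbol=e low=81/125 high=17/25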